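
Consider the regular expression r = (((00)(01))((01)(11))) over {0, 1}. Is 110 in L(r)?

No split of 110 into u·v has ((00)(01)) matching u and ((01)(11)) matching v.

no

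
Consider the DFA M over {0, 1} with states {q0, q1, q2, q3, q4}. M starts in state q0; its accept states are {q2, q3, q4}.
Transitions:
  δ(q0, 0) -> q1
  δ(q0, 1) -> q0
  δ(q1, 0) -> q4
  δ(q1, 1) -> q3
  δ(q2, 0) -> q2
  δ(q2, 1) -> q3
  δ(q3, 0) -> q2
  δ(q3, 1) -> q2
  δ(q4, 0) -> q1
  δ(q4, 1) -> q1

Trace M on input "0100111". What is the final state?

q3

q0 --0--> q1
q1 --1--> q3
q3 --0--> q2
q2 --0--> q2
q2 --1--> q3
q3 --1--> q2
q2 --1--> q3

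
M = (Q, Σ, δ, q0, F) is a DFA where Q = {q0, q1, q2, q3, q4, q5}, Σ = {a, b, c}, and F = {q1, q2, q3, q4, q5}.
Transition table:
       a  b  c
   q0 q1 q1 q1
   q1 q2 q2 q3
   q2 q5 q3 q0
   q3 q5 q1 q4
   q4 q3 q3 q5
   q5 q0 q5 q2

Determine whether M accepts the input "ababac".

accepted

q0 --a--> q1
q1 --b--> q2
q2 --a--> q5
q5 --b--> q5
q5 --a--> q0
q0 --c--> q1
End in state q1, which is an accepting state.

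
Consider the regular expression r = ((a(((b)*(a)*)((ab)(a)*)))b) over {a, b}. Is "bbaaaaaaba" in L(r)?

No split of bbaaaaaaba into u·v has (a(((b)*(a)*)((ab)(a)*))) matching u and b matching v.

no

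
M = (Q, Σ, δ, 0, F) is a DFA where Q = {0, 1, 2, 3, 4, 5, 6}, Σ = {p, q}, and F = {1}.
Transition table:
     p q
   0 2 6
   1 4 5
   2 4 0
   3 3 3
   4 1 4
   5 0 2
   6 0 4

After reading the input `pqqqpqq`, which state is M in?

2

0 --p--> 2
2 --q--> 0
0 --q--> 6
6 --q--> 4
4 --p--> 1
1 --q--> 5
5 --q--> 2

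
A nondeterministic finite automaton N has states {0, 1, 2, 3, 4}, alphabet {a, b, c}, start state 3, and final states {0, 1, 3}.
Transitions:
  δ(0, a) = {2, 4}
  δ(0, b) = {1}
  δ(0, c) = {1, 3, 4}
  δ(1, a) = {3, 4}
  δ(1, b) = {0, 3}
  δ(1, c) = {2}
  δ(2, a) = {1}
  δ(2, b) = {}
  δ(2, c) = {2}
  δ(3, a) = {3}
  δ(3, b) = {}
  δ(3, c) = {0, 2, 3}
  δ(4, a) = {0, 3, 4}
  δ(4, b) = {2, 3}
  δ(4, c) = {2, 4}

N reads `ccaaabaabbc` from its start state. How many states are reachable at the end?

5

Start: {3}
read c: {0, 2, 3}
read c: {0, 1, 2, 3, 4}
read a: {0, 1, 2, 3, 4}
read a: {0, 1, 2, 3, 4}
read a: {0, 1, 2, 3, 4}
read b: {0, 1, 2, 3}
read a: {1, 2, 3, 4}
read a: {0, 1, 3, 4}
read b: {0, 1, 2, 3}
read b: {0, 1, 3}
read c: {0, 1, 2, 3, 4}
Final reachable set {0, 1, 2, 3, 4} has 5 states.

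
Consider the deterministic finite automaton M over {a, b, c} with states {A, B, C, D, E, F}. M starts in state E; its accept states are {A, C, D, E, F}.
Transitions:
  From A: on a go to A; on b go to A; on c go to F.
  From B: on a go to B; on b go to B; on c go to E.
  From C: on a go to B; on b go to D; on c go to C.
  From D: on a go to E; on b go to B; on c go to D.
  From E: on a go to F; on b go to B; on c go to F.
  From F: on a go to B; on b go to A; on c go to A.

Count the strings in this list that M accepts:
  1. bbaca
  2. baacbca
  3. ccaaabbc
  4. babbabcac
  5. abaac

bbaca: accepted
baacbca: accepted
ccaaabbc: accepted
babbabcac: accepted
abaac: accepted

5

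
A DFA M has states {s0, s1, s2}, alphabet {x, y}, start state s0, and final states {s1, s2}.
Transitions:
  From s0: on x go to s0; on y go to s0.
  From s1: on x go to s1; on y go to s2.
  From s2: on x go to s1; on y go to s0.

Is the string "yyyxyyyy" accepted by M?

rejected

s0 --y--> s0
s0 --y--> s0
s0 --y--> s0
s0 --x--> s0
s0 --y--> s0
s0 --y--> s0
s0 --y--> s0
s0 --y--> s0
End in state s0, which is not an accepting state.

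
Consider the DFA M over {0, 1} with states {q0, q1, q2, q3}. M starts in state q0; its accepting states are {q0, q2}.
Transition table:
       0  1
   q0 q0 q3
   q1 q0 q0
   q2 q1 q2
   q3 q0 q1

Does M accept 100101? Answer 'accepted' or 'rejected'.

q0 --1--> q3
q3 --0--> q0
q0 --0--> q0
q0 --1--> q3
q3 --0--> q0
q0 --1--> q3
End in state q3, which is not an accepting state.

rejected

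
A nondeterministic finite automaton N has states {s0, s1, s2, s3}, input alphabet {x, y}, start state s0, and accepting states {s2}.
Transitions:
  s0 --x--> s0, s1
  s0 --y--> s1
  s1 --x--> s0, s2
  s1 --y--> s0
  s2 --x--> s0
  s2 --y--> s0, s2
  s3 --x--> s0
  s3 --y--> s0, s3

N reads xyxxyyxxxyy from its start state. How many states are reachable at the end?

3

Start: {s0}
read x: {s0, s1}
read y: {s0, s1}
read x: {s0, s1, s2}
read x: {s0, s1, s2}
read y: {s0, s1, s2}
read y: {s0, s1, s2}
read x: {s0, s1, s2}
read x: {s0, s1, s2}
read x: {s0, s1, s2}
read y: {s0, s1, s2}
read y: {s0, s1, s2}
Final reachable set {s0, s1, s2} has 3 states.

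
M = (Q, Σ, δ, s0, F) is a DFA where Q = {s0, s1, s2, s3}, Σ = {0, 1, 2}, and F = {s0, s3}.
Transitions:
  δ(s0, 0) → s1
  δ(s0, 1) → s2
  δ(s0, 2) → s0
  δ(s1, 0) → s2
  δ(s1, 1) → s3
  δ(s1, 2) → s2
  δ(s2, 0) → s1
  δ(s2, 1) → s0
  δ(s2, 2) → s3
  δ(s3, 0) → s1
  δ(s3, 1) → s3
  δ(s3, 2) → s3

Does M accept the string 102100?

s0 --1--> s2
s2 --0--> s1
s1 --2--> s2
s2 --1--> s0
s0 --0--> s1
s1 --0--> s2
End in state s2, which is not an accepting state.

rejected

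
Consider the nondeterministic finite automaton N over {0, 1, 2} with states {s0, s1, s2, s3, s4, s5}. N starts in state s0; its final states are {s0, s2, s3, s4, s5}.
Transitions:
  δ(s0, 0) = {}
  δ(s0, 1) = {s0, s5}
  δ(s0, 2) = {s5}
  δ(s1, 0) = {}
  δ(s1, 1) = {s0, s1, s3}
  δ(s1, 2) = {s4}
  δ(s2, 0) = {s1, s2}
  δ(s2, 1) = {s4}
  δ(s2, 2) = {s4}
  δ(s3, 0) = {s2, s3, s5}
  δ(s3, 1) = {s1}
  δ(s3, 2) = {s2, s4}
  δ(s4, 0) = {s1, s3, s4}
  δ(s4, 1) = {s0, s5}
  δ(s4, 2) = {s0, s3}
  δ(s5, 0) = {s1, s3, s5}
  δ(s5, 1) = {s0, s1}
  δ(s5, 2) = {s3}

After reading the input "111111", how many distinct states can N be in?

Start: {s0}
read 1: {s0, s5}
read 1: {s0, s1, s5}
read 1: {s0, s1, s3, s5}
read 1: {s0, s1, s3, s5}
read 1: {s0, s1, s3, s5}
read 1: {s0, s1, s3, s5}
Final reachable set {s0, s1, s3, s5} has 4 states.

4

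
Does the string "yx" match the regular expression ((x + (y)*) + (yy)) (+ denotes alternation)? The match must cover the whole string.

Neither (x+(y)*) nor (yy) matches yx.

no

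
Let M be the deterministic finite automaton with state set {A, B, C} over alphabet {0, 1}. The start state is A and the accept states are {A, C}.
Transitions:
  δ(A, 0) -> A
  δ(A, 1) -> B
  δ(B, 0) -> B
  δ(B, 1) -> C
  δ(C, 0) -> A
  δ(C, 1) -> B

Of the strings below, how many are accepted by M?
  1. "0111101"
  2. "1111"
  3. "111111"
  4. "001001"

"0111101": rejected
"1111": accepted
"111111": accepted
"001001": accepted

3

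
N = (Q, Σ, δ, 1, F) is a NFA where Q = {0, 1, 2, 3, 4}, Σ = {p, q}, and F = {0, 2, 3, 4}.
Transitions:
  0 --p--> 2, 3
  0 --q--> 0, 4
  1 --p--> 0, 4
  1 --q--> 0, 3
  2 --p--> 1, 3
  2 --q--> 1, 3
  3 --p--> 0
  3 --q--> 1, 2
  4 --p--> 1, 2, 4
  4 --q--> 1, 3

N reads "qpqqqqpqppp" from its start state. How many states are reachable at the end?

Start: {1}
read q: {0, 3}
read p: {0, 2, 3}
read q: {0, 1, 2, 3, 4}
read q: {0, 1, 2, 3, 4}
read q: {0, 1, 2, 3, 4}
read q: {0, 1, 2, 3, 4}
read p: {0, 1, 2, 3, 4}
read q: {0, 1, 2, 3, 4}
read p: {0, 1, 2, 3, 4}
read p: {0, 1, 2, 3, 4}
read p: {0, 1, 2, 3, 4}
Final reachable set {0, 1, 2, 3, 4} has 5 states.

5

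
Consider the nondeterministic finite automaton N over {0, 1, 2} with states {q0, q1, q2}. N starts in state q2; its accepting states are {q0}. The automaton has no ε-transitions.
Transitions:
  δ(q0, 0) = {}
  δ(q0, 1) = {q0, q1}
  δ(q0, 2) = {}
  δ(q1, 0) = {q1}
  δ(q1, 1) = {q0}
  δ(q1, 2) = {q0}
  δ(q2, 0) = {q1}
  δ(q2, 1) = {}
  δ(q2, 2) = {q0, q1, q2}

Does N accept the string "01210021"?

Start: {q2}
read 0: {q1}
read 1: {q0}
read 2: {}
The reachable set is empty and stays empty for the remaining 5 symbols.
Reachable ∩ accepting = {} — empty.

rejected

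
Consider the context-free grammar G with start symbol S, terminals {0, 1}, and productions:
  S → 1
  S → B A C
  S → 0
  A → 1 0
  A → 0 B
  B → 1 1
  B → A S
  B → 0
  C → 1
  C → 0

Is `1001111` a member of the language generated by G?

no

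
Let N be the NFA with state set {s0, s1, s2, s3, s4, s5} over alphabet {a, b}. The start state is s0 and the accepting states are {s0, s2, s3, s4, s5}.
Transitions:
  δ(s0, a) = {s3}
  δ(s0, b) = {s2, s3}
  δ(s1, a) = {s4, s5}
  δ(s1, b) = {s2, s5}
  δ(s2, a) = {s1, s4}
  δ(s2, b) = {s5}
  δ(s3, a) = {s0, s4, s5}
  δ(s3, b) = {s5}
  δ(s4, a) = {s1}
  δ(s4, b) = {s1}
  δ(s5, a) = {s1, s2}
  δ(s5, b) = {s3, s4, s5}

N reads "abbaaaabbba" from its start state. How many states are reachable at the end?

Start: {s0}
read a: {s3}
read b: {s5}
read b: {s3, s4, s5}
read a: {s0, s1, s2, s4, s5}
read a: {s1, s2, s3, s4, s5}
read a: {s0, s1, s2, s4, s5}
read a: {s1, s2, s3, s4, s5}
read b: {s1, s2, s3, s4, s5}
read b: {s1, s2, s3, s4, s5}
read b: {s1, s2, s3, s4, s5}
read a: {s0, s1, s2, s4, s5}
Final reachable set {s0, s1, s2, s4, s5} has 5 states.

5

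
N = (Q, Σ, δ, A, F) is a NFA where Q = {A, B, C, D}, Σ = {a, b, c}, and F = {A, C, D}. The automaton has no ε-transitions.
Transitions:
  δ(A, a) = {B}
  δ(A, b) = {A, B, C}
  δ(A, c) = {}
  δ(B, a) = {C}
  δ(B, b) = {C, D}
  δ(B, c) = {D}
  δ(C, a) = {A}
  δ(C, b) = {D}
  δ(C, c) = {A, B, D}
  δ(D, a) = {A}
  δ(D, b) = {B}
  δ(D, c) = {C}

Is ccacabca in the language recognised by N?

rejected

Start: {A}
read c: {}
The reachable set is empty and stays empty for the remaining 7 symbols.
Reachable ∩ accepting = {} — empty.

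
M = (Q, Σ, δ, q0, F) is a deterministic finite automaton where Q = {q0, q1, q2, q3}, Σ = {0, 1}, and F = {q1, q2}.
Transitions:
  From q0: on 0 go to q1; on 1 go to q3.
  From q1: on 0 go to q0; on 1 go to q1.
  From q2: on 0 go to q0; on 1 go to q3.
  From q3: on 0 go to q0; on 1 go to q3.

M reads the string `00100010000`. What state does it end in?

q1

q0 --0--> q1
q1 --0--> q0
q0 --1--> q3
q3 --0--> q0
q0 --0--> q1
q1 --0--> q0
q0 --1--> q3
q3 --0--> q0
q0 --0--> q1
q1 --0--> q0
q0 --0--> q1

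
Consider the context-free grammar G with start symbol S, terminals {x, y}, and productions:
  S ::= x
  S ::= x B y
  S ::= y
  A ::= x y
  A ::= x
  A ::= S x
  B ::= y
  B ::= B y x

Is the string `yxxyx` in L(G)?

no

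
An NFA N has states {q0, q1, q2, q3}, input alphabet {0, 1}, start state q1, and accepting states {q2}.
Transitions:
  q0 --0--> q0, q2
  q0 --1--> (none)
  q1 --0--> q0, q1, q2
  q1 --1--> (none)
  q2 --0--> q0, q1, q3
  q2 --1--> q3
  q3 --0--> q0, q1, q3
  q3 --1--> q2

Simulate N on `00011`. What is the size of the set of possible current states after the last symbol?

Start: {q1}
read 0: {q0, q1, q2}
read 0: {q0, q1, q2, q3}
read 0: {q0, q1, q2, q3}
read 1: {q2, q3}
read 1: {q2, q3}
Final reachable set {q2, q3} has 2 states.

2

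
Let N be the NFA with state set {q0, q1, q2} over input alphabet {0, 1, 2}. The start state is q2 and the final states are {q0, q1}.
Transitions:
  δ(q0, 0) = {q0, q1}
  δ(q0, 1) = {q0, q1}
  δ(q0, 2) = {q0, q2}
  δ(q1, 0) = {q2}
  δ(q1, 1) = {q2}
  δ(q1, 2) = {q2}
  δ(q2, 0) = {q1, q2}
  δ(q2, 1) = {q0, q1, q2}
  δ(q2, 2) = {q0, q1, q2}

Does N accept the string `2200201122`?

accepted

Start: {q2}
read 2: {q0, q1, q2}
read 2: {q0, q1, q2}
read 0: {q0, q1, q2}
read 0: {q0, q1, q2}
read 2: {q0, q1, q2}
read 0: {q0, q1, q2}
read 1: {q0, q1, q2}
read 1: {q0, q1, q2}
read 2: {q0, q1, q2}
read 2: {q0, q1, q2}
Reachable ∩ accepting = {q0, q1} — nonempty.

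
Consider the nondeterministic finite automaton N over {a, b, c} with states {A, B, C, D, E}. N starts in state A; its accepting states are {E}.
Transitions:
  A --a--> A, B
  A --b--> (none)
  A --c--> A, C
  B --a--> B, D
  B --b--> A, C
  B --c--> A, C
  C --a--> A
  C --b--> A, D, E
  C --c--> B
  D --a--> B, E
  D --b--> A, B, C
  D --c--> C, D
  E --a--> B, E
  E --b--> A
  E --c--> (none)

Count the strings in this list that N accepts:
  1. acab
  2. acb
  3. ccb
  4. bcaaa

acab: rejected
acb: accepted
ccb: accepted
bcaaa: rejected

2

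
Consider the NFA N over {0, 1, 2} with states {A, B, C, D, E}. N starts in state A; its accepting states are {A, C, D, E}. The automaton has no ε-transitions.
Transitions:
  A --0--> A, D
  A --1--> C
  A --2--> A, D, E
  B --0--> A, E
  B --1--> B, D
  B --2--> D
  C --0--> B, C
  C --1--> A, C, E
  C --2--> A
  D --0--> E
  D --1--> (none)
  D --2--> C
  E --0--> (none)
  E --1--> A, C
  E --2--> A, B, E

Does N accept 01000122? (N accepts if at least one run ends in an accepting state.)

accepted

Start: {A}
read 0: {A, D}
read 1: {C}
read 0: {B, C}
read 0: {A, B, C, E}
read 0: {A, B, C, D, E}
read 1: {A, B, C, D, E}
read 2: {A, B, C, D, E}
read 2: {A, B, C, D, E}
Reachable ∩ accepting = {A, C, D, E} — nonempty.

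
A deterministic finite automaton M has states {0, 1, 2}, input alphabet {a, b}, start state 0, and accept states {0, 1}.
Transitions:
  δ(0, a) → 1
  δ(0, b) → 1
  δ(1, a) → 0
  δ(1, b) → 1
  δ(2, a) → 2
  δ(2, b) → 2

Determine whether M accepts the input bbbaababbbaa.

accepted

0 --b--> 1
1 --b--> 1
1 --b--> 1
1 --a--> 0
0 --a--> 1
1 --b--> 1
1 --a--> 0
0 --b--> 1
1 --b--> 1
1 --b--> 1
1 --a--> 0
0 --a--> 1
End in state 1, which is an accepting state.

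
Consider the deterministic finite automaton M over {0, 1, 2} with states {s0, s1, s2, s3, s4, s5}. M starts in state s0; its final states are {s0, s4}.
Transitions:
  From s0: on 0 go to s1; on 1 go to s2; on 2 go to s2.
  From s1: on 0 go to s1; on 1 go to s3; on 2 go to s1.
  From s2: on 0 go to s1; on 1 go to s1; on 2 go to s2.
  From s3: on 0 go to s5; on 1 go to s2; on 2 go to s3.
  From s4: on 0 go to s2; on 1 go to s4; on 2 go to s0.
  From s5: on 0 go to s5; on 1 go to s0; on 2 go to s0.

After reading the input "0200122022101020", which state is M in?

s1

s0 --0--> s1
s1 --2--> s1
s1 --0--> s1
s1 --0--> s1
s1 --1--> s3
s3 --2--> s3
s3 --2--> s3
s3 --0--> s5
s5 --2--> s0
s0 --2--> s2
s2 --1--> s1
s1 --0--> s1
s1 --1--> s3
s3 --0--> s5
s5 --2--> s0
s0 --0--> s1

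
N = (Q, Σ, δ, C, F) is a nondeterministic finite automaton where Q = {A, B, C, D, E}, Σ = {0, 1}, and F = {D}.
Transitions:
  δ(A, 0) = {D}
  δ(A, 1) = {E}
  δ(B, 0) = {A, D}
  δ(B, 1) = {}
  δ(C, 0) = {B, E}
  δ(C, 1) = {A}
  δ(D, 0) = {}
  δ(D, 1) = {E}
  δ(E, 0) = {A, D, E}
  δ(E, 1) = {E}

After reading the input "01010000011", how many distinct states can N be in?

Start: {C}
read 0: {B, E}
read 1: {E}
read 0: {A, D, E}
read 1: {E}
read 0: {A, D, E}
read 0: {A, D, E}
read 0: {A, D, E}
read 0: {A, D, E}
read 0: {A, D, E}
read 1: {E}
read 1: {E}
Final reachable set {E} has 1 state.

1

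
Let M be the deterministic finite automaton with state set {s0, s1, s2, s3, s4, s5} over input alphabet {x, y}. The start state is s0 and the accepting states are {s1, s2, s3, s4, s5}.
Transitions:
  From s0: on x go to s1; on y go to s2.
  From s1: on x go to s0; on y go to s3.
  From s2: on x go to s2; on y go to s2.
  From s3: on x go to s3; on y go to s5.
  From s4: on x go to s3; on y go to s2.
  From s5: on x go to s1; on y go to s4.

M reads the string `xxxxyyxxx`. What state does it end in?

s0 --x--> s1
s1 --x--> s0
s0 --x--> s1
s1 --x--> s0
s0 --y--> s2
s2 --y--> s2
s2 --x--> s2
s2 --x--> s2
s2 --x--> s2

s2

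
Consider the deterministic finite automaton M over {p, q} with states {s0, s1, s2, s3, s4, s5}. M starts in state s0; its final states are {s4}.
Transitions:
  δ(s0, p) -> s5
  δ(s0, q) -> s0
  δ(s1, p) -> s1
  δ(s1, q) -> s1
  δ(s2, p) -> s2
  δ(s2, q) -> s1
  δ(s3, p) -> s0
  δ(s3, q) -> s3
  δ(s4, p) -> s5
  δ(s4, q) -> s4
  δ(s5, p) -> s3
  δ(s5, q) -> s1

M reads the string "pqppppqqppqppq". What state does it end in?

s0 --p--> s5
s5 --q--> s1
s1 --p--> s1
s1 --p--> s1
s1 --p--> s1
s1 --p--> s1
s1 --q--> s1
s1 --q--> s1
s1 --p--> s1
s1 --p--> s1
s1 --q--> s1
s1 --p--> s1
s1 --p--> s1
s1 --q--> s1

s1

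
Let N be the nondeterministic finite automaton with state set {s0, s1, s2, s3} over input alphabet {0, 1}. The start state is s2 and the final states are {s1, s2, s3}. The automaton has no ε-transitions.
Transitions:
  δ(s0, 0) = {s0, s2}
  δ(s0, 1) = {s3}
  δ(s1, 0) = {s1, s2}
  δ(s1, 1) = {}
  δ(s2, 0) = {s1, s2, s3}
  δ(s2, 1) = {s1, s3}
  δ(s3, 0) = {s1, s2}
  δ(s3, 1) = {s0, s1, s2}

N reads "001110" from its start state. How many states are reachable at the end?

Start: {s2}
read 0: {s1, s2, s3}
read 0: {s1, s2, s3}
read 1: {s0, s1, s2, s3}
read 1: {s0, s1, s2, s3}
read 1: {s0, s1, s2, s3}
read 0: {s0, s1, s2, s3}
Final reachable set {s0, s1, s2, s3} has 4 states.

4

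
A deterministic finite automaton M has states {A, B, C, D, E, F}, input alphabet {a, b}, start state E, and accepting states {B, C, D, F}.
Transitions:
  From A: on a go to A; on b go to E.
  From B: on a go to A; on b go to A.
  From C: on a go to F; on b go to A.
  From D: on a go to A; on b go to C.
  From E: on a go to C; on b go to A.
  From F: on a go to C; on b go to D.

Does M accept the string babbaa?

E --b--> A
A --a--> A
A --b--> E
E --b--> A
A --a--> A
A --a--> A
End in state A, which is not an accepting state.

rejected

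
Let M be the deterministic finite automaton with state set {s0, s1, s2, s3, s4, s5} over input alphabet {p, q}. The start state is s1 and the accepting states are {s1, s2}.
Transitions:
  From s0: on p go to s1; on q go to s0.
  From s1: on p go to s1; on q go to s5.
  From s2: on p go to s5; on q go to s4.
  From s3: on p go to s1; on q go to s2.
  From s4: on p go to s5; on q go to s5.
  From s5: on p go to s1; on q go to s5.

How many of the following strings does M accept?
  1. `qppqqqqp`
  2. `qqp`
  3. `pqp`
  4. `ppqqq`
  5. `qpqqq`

`qppqqqqp`: accepted
`qqp`: accepted
`pqp`: accepted
`ppqqq`: rejected
`qpqqq`: rejected

3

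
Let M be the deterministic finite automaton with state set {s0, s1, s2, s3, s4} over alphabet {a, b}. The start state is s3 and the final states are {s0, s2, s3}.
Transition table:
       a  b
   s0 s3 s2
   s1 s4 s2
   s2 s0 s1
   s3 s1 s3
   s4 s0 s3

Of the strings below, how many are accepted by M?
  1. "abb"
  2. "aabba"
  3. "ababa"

"abb": rejected
"aabba": rejected
"ababa": accepted

1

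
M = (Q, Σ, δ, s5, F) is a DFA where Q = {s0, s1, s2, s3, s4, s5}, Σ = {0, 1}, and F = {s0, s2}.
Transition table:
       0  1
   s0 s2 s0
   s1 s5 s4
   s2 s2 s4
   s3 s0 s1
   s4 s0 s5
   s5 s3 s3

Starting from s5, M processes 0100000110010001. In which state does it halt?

s5 --0--> s3
s3 --1--> s1
s1 --0--> s5
s5 --0--> s3
s3 --0--> s0
s0 --0--> s2
s2 --0--> s2
s2 --1--> s4
s4 --1--> s5
s5 --0--> s3
s3 --0--> s0
s0 --1--> s0
s0 --0--> s2
s2 --0--> s2
s2 --0--> s2
s2 --1--> s4

s4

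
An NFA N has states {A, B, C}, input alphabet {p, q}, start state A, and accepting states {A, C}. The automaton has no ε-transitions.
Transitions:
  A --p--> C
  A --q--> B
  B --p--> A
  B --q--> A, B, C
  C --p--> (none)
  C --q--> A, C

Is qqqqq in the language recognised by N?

Start: {A}
read q: {B}
read q: {A, B, C}
read q: {A, B, C}
read q: {A, B, C}
read q: {A, B, C}
Reachable ∩ accepting = {A, C} — nonempty.

accepted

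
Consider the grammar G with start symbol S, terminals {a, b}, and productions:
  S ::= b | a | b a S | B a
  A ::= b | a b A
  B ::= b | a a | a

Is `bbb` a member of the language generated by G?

no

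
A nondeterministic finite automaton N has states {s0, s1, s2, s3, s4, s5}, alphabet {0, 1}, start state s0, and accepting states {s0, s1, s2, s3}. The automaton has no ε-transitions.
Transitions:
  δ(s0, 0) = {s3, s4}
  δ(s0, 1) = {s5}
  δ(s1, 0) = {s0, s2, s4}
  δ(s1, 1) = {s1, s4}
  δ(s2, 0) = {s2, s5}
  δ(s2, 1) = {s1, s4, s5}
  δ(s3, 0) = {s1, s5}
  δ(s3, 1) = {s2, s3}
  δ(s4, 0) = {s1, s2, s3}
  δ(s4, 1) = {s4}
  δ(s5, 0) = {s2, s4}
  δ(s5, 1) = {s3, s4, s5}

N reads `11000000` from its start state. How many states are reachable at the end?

6

Start: {s0}
read 1: {s5}
read 1: {s3, s4, s5}
read 0: {s1, s2, s3, s4, s5}
read 0: {s0, s1, s2, s3, s4, s5}
read 0: {s0, s1, s2, s3, s4, s5}
read 0: {s0, s1, s2, s3, s4, s5}
read 0: {s0, s1, s2, s3, s4, s5}
read 0: {s0, s1, s2, s3, s4, s5}
Final reachable set {s0, s1, s2, s3, s4, s5} has 6 states.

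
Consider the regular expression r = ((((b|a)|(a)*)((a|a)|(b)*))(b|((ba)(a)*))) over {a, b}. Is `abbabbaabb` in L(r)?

no

No split of abbabbaabb into u·v has (((b|a)|(a)*)((a|a)|(b)*)) matching u and (b|((ba)(a)*)) matching v.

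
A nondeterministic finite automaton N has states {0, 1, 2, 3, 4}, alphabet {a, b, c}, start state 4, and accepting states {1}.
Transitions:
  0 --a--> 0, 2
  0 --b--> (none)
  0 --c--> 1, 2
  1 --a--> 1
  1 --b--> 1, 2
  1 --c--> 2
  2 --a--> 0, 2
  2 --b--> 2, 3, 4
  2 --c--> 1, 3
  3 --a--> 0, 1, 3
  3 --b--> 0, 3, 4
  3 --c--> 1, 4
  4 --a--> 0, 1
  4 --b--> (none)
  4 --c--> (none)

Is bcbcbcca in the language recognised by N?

Start: {4}
read b: {}
The reachable set is empty and stays empty for the remaining 7 symbols.
Reachable ∩ accepting = {} — empty.

rejected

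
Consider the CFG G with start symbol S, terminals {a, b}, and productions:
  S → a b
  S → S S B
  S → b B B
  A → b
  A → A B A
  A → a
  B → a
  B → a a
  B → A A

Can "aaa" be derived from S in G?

no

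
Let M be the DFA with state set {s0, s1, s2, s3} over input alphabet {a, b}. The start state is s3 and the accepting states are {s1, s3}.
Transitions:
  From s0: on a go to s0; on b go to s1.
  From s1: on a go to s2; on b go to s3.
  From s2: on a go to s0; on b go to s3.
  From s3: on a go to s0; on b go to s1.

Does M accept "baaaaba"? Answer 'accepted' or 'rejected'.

rejected

s3 --b--> s1
s1 --a--> s2
s2 --a--> s0
s0 --a--> s0
s0 --a--> s0
s0 --b--> s1
s1 --a--> s2
End in state s2, which is not an accepting state.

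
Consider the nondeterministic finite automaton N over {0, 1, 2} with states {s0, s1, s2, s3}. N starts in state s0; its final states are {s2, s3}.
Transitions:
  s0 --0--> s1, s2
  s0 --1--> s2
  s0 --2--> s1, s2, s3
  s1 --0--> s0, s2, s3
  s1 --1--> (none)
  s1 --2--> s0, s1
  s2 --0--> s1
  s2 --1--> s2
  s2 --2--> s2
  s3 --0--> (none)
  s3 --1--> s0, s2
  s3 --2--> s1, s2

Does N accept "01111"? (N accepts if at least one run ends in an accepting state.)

Start: {s0}
read 0: {s1, s2}
read 1: {s2}
read 1: {s2}
read 1: {s2}
read 1: {s2}
Reachable ∩ accepting = {s2} — nonempty.

accepted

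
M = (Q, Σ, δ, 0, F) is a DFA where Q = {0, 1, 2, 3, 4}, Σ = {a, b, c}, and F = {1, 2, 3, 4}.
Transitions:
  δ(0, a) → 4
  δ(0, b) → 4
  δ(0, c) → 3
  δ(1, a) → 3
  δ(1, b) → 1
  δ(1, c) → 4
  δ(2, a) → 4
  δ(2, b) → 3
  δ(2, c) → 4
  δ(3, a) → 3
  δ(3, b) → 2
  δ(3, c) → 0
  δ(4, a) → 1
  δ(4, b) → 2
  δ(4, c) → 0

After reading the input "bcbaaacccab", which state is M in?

0 --b--> 4
4 --c--> 0
0 --b--> 4
4 --a--> 1
1 --a--> 3
3 --a--> 3
3 --c--> 0
0 --c--> 3
3 --c--> 0
0 --a--> 4
4 --b--> 2

2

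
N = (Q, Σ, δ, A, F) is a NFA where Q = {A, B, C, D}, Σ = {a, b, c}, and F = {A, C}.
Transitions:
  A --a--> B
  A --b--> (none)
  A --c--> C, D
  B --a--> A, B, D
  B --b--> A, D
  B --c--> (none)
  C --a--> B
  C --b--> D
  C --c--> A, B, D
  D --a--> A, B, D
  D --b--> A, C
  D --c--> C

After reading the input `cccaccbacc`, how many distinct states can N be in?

4

Start: {A}
read c: {C, D}
read c: {A, B, C, D}
read c: {A, B, C, D}
read a: {A, B, D}
read c: {C, D}
read c: {A, B, C, D}
read b: {A, C, D}
read a: {A, B, D}
read c: {C, D}
read c: {A, B, C, D}
Final reachable set {A, B, C, D} has 4 states.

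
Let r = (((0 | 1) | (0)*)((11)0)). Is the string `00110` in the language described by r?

yes

Split as 00·110: ((0|1)|(0)*) matches 00 and ((11)0) matches 110.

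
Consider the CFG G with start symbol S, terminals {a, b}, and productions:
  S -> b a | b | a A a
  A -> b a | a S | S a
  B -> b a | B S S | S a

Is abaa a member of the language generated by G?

yes

S ⇒ aAa ⇒ abaa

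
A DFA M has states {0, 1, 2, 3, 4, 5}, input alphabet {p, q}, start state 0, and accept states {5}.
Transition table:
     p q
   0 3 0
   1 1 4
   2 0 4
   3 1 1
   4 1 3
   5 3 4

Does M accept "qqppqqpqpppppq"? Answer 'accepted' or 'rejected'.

0 --q--> 0
0 --q--> 0
0 --p--> 3
3 --p--> 1
1 --q--> 4
4 --q--> 3
3 --p--> 1
1 --q--> 4
4 --p--> 1
1 --p--> 1
1 --p--> 1
1 --p--> 1
1 --p--> 1
1 --q--> 4
End in state 4, which is not an accepting state.

rejected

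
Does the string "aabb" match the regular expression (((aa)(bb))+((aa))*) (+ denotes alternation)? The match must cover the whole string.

The left alternative ((aa)(bb)) matches aabb.

yes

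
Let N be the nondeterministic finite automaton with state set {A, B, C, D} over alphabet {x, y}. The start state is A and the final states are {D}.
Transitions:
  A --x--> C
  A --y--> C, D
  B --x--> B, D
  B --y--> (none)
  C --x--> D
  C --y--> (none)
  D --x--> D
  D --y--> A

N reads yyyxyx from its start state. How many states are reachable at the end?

1

Start: {A}
read y: {C, D}
read y: {A}
read y: {C, D}
read x: {D}
read y: {A}
read x: {C}
Final reachable set {C} has 1 state.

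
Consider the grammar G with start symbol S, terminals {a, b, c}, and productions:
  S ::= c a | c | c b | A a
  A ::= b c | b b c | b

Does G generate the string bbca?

S ⇒ Aa ⇒ bbca

yes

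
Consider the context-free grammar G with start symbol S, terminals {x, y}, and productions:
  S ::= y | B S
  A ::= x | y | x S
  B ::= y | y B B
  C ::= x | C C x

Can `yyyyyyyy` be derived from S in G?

yes

S ⇒ BS ⇒ yBBS ⇒ yyBBBS ⇒ yyyBBBBS ⇒ yyyyBBBS ⇒ yyyyyBBS ⇒ yyyyyyBS ⇒ yyyyyyyS ⇒ yyyyyyyy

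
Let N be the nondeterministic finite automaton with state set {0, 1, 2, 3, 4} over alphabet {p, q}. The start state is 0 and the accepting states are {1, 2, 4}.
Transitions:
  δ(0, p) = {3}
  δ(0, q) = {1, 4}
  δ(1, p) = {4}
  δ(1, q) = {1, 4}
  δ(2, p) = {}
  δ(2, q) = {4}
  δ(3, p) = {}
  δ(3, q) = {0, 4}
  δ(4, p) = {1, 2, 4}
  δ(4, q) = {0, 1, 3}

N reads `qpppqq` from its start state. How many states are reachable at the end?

4

Start: {0}
read q: {1, 4}
read p: {1, 2, 4}
read p: {1, 2, 4}
read p: {1, 2, 4}
read q: {0, 1, 3, 4}
read q: {0, 1, 3, 4}
Final reachable set {0, 1, 3, 4} has 4 states.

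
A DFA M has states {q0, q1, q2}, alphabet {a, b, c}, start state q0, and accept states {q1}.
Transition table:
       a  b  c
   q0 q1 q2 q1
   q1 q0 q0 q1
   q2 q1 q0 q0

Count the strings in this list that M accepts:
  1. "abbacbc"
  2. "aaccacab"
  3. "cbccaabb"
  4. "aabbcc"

2

"abbacbc": accepted
"aaccacab": rejected
"cbccaabb": rejected
"aabbcc": accepted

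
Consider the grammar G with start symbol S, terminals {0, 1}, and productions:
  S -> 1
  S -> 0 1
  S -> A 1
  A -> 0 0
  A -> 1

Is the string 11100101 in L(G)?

no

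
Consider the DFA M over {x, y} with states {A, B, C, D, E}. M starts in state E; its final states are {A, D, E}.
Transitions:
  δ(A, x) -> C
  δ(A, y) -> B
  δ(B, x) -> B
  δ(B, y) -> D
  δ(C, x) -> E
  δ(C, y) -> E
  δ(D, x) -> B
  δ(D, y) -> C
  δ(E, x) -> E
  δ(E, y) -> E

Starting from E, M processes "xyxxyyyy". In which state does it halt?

E --x--> E
E --y--> E
E --x--> E
E --x--> E
E --y--> E
E --y--> E
E --y--> E
E --y--> E

E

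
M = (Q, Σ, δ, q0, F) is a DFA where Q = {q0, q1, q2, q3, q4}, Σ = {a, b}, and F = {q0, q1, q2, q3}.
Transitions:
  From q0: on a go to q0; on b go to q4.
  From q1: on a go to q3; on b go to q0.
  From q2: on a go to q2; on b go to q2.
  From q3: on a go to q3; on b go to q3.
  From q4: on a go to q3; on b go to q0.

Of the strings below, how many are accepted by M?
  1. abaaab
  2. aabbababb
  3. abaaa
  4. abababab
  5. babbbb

5

abaaab: accepted
aabbababb: accepted
abaaa: accepted
abababab: accepted
babbbb: accepted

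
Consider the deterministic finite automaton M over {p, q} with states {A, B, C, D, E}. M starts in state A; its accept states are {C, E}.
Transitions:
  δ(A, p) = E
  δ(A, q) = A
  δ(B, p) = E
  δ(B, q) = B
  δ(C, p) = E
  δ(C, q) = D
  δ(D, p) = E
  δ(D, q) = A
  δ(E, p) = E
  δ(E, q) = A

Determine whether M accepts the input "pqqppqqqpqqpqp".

accepted

A --p--> E
E --q--> A
A --q--> A
A --p--> E
E --p--> E
E --q--> A
A --q--> A
A --q--> A
A --p--> E
E --q--> A
A --q--> A
A --p--> E
E --q--> A
A --p--> E
End in state E, which is an accepting state.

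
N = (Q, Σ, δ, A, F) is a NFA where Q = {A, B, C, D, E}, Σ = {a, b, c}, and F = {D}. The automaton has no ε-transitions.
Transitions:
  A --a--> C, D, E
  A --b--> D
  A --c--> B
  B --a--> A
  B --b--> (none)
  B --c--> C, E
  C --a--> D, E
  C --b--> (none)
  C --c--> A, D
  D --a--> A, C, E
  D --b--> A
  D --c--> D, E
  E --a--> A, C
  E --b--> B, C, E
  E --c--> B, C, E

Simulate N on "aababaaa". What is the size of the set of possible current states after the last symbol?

Start: {A}
read a: {C, D, E}
read a: {A, C, D, E}
read b: {A, B, C, D, E}
read a: {A, C, D, E}
read b: {A, B, C, D, E}
read a: {A, C, D, E}
read a: {A, C, D, E}
read a: {A, C, D, E}
Final reachable set {A, C, D, E} has 4 states.

4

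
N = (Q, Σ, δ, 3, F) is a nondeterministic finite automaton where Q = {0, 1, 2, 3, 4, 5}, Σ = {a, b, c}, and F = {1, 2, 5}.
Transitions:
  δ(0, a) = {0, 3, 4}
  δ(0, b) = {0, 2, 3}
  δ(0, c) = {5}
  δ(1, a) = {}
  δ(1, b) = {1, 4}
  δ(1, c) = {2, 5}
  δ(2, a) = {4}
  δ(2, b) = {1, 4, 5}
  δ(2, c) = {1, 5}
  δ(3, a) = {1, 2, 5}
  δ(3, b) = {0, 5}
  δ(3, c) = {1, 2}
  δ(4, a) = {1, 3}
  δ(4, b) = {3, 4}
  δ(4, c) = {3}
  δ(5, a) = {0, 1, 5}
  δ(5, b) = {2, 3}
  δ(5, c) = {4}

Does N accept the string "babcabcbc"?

Start: {3}
read b: {0, 5}
read a: {0, 1, 3, 4, 5}
read b: {0, 1, 2, 3, 4, 5}
read c: {1, 2, 3, 4, 5}
read a: {0, 1, 2, 3, 4, 5}
read b: {0, 1, 2, 3, 4, 5}
read c: {1, 2, 3, 4, 5}
read b: {0, 1, 2, 3, 4, 5}
read c: {1, 2, 3, 4, 5}
Reachable ∩ accepting = {1, 2, 5} — nonempty.

accepted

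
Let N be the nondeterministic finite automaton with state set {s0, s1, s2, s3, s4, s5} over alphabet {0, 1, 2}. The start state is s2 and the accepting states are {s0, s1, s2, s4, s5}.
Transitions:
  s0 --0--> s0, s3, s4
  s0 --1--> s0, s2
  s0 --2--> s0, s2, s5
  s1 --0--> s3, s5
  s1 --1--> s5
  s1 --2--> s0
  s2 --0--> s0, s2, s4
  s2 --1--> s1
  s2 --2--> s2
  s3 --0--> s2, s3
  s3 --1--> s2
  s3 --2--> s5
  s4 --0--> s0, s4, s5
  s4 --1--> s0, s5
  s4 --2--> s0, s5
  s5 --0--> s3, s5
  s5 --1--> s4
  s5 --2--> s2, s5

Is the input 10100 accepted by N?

accepted

Start: {s2}
read 1: {s1}
read 0: {s3, s5}
read 1: {s2, s4}
read 0: {s0, s2, s4, s5}
read 0: {s0, s2, s3, s4, s5}
Reachable ∩ accepting = {s0, s2, s4, s5} — nonempty.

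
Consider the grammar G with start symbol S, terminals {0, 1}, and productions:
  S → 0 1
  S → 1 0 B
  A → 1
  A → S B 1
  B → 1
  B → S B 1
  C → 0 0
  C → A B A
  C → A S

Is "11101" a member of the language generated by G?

no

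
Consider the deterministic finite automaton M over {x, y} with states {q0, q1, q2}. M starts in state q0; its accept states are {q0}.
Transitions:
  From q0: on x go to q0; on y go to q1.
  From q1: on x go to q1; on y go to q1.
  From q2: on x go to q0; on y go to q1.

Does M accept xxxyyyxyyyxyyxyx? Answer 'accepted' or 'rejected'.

rejected

q0 --x--> q0
q0 --x--> q0
q0 --x--> q0
q0 --y--> q1
q1 --y--> q1
q1 --y--> q1
q1 --x--> q1
q1 --y--> q1
q1 --y--> q1
q1 --y--> q1
q1 --x--> q1
q1 --y--> q1
q1 --y--> q1
q1 --x--> q1
q1 --y--> q1
q1 --x--> q1
End in state q1, which is not an accepting state.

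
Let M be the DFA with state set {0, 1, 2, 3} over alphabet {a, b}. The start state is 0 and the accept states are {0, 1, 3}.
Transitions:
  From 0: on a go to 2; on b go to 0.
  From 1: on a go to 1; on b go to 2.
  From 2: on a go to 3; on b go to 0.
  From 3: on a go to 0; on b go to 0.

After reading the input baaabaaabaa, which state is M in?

0 --b--> 0
0 --a--> 2
2 --a--> 3
3 --a--> 0
0 --b--> 0
0 --a--> 2
2 --a--> 3
3 --a--> 0
0 --b--> 0
0 --a--> 2
2 --a--> 3

3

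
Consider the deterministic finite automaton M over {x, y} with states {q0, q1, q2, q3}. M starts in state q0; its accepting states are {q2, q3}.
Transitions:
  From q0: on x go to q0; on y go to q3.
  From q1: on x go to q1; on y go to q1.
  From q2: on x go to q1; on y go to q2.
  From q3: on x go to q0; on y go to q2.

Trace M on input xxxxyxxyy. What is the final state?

q2

q0 --x--> q0
q0 --x--> q0
q0 --x--> q0
q0 --x--> q0
q0 --y--> q3
q3 --x--> q0
q0 --x--> q0
q0 --y--> q3
q3 --y--> q2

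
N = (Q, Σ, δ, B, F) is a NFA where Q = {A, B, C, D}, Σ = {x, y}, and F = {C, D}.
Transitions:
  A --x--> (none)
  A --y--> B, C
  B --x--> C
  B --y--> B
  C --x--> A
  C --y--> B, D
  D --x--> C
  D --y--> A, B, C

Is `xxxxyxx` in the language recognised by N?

rejected

Start: {B}
read x: {C}
read x: {A}
read x: {}
The reachable set is empty and stays empty for the remaining 4 symbols.
Reachable ∩ accepting = {} — empty.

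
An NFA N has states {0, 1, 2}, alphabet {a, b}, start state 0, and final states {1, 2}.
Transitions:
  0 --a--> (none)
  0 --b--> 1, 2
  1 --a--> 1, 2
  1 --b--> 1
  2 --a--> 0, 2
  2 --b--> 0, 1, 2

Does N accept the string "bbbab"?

Start: {0}
read b: {1, 2}
read b: {0, 1, 2}
read b: {0, 1, 2}
read a: {0, 1, 2}
read b: {0, 1, 2}
Reachable ∩ accepting = {1, 2} — nonempty.

accepted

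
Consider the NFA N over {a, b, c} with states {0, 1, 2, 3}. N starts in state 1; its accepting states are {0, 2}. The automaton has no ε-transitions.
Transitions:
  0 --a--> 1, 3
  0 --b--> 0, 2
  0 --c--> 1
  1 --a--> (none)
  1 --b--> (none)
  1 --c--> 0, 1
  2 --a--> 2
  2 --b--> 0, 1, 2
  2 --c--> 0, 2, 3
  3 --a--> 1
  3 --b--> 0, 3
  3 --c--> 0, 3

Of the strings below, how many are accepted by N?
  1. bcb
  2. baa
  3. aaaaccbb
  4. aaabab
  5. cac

1

bcb: rejected
baa: rejected
aaaaccbb: rejected
aaabab: rejected
cac: accepted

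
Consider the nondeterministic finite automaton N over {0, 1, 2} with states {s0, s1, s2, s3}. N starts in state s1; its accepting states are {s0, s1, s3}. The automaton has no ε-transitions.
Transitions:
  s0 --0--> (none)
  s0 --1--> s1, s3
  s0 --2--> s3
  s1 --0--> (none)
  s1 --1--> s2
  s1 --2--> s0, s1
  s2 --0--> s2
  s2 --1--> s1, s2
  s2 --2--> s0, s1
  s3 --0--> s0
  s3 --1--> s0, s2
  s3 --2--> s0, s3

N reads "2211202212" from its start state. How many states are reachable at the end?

Start: {s1}
read 2: {s0, s1}
read 2: {s0, s1, s3}
read 1: {s0, s1, s2, s3}
read 1: {s0, s1, s2, s3}
read 2: {s0, s1, s3}
read 0: {s0}
read 2: {s3}
read 2: {s0, s3}
read 1: {s0, s1, s2, s3}
read 2: {s0, s1, s3}
Final reachable set {s0, s1, s3} has 3 states.

3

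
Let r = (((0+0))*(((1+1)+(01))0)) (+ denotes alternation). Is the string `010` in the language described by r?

Split as ε·010: ((0+0))* matches ε and (((1+1)+(01))0) matches 010.

yes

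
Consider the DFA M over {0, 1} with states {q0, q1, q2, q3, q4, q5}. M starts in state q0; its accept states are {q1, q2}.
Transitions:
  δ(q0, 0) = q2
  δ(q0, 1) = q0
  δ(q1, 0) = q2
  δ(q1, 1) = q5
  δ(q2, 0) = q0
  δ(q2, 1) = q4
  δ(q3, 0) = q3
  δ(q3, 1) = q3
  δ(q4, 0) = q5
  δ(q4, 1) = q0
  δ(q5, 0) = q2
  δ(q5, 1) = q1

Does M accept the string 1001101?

q0 --1--> q0
q0 --0--> q2
q2 --0--> q0
q0 --1--> q0
q0 --1--> q0
q0 --0--> q2
q2 --1--> q4
End in state q4, which is not an accepting state.

rejected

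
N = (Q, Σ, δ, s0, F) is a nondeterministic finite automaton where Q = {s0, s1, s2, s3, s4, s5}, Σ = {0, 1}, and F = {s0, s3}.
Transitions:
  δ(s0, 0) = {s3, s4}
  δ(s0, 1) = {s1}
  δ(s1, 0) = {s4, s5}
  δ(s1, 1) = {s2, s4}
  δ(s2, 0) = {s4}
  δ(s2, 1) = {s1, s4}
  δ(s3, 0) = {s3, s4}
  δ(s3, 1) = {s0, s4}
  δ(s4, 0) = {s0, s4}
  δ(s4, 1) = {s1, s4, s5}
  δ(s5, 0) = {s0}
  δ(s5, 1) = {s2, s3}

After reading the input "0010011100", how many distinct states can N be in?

Start: {s0}
read 0: {s3, s4}
read 0: {s0, s3, s4}
read 1: {s0, s1, s4, s5}
read 0: {s0, s3, s4, s5}
read 0: {s0, s3, s4}
read 1: {s0, s1, s4, s5}
read 1: {s1, s2, s3, s4, s5}
read 1: {s0, s1, s2, s3, s4, s5}
read 0: {s0, s3, s4, s5}
read 0: {s0, s3, s4}
Final reachable set {s0, s3, s4} has 3 states.

3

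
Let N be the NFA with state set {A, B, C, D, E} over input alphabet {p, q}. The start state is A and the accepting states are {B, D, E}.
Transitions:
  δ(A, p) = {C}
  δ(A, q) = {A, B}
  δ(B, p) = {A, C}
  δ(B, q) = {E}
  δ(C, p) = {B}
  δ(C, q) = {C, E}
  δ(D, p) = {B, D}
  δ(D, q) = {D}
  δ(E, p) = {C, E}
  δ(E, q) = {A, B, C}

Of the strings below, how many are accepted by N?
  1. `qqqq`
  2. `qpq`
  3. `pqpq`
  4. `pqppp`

4

`qqqq`: accepted
`qpq`: accepted
`pqpq`: accepted
`pqppp`: accepted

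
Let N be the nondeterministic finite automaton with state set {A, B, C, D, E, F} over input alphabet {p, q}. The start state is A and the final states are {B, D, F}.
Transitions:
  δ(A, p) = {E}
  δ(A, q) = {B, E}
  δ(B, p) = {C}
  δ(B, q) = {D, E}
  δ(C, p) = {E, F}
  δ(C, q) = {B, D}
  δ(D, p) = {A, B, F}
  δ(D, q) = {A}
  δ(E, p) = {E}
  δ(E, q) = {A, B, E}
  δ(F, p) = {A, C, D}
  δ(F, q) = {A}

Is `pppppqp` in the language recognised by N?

rejected

Start: {A}
read p: {E}
read p: {E}
read p: {E}
read p: {E}
read p: {E}
read q: {A, B, E}
read p: {C, E}
Reachable ∩ accepting = {} — empty.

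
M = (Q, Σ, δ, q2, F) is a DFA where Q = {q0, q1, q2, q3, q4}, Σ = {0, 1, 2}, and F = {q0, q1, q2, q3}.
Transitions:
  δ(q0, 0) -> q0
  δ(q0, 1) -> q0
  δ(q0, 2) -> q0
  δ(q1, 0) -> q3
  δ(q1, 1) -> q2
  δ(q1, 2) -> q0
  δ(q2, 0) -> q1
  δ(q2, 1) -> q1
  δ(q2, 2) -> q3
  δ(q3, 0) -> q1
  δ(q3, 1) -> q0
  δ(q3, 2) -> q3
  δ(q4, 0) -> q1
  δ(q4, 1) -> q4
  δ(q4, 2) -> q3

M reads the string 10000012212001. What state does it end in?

q2 --1--> q1
q1 --0--> q3
q3 --0--> q1
q1 --0--> q3
q3 --0--> q1
q1 --0--> q3
q3 --1--> q0
q0 --2--> q0
q0 --2--> q0
q0 --1--> q0
q0 --2--> q0
q0 --0--> q0
q0 --0--> q0
q0 --1--> q0

q0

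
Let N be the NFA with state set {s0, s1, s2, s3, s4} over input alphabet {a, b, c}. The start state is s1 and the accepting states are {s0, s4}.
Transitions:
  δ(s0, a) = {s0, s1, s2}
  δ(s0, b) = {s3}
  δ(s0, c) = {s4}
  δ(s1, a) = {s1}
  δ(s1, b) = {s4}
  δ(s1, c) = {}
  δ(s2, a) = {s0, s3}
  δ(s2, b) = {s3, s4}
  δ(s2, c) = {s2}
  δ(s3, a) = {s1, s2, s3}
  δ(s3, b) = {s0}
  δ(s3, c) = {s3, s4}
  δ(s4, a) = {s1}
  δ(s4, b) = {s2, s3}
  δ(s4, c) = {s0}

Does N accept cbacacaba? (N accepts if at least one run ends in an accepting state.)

rejected

Start: {s1}
read c: {}
The reachable set is empty and stays empty for the remaining 8 symbols.
Reachable ∩ accepting = {} — empty.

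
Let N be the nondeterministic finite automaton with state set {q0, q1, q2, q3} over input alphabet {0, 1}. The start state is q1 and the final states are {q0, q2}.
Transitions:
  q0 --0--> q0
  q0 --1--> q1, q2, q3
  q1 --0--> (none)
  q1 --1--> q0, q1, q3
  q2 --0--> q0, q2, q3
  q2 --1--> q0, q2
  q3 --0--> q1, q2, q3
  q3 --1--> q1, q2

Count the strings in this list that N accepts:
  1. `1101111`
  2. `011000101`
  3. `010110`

1

`1101111`: accepted
`011000101`: rejected
`010110`: rejected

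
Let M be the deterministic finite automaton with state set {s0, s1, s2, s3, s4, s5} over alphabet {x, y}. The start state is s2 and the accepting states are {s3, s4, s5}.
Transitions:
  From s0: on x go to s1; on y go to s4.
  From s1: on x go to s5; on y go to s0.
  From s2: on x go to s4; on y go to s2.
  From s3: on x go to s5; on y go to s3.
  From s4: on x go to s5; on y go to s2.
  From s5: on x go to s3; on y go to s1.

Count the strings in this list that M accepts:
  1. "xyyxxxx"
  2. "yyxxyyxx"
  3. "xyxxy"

"xyyxxxx": accepted
"yyxxyyxx": accepted
"xyxxy": rejected

2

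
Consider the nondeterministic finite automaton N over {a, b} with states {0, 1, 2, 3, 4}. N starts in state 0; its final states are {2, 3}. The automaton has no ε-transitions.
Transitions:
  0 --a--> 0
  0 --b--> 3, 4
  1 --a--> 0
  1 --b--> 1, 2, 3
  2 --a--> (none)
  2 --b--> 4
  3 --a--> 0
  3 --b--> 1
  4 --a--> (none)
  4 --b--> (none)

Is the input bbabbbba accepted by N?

rejected

Start: {0}
read b: {3, 4}
read b: {1}
read a: {0}
read b: {3, 4}
read b: {1}
read b: {1, 2, 3}
read b: {1, 2, 3, 4}
read a: {0}
Reachable ∩ accepting = {} — empty.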